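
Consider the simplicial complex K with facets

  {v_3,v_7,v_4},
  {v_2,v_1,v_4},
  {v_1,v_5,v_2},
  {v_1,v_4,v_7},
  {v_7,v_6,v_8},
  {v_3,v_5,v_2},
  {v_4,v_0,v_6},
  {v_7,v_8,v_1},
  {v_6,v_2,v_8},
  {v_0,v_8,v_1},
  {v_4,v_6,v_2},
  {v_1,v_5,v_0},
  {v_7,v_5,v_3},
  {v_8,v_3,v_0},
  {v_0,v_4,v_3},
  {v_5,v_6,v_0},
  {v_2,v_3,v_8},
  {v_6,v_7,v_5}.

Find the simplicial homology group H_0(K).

Take the total order v_0 < v_1 < v_2 < v_3 < v_4 < v_5 < v_6 < v_7 < v_8 on the vertex set. Then K (dimension 2) consists of the simplices:

  0-simplices (9): [v_0], [v_1], [v_2], [v_3], [v_4], [v_5], [v_6], [v_7], [v_8]
  1-simplices (27): (27 of them)
  2-simplices (18): (18 of them)

giving chain groups C_0 ≅ Z^9, C_1 ≅ Z^27, C_2 ≅ Z^18.

Boundary ∂_1: C_1 → C_0 sends each edge [p,q] (with p < q) to q − p. For instance
  ∂[v_2,v_3] = [v_3] − [v_2].
The 9×27 boundary matrix has rank 8 and Smith normal form diag(1,1,1,1,1,1,1,1).

The boundary map ∂_2: C_2 → C_1 sends each 2-simplex [p,q,r] to [q,r] − [p,r] + [p,q]. For instance
  ∂[v_0,v_1,v_5] = [v_1,v_5] − [v_0,v_5] + [v_0,v_1],
  ∂[v_0,v_3,v_4] = [v_3,v_4] − [v_0,v_4] + [v_0,v_3].
The 27×18 boundary matrix has rank 17 and Smith normal form diag(1,1,1,1,1,1,1,1,1,1,1,1,1,1,1,1,1).

From H_k ≅ ker(∂_k) / im(∂_{k+1}) we obtain:

  H_0: rank C_0 − rank ∂_1 = 9 − 8 = 1, and the invariant factors of ∂_1 are all 1, so H_0 ≅ Z.

H_0 ≅ Z.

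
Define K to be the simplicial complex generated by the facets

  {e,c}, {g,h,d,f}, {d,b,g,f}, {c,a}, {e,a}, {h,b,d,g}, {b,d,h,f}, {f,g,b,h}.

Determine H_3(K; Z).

H_3 = Z.

Order the vertices as a < b < c < d < e < f < g < h. Listing each simplex with vertices in this order, K has dimension 3 with simplices:

  0-simplices (8): a, b, c, d, e, f, g, h
  1-simplices (13): ac, ae, bd, bf, bg, bh, ce, df, dg, dh, fg, fh, gh
  2-simplices (10): bdf, bdg, bdh, bfg, bfh, bgh, dfg, dfh, dgh, fgh
  3-simplices (5): bdfg, bdfh, bdgh, bfgh, dfgh

Hence C_0 ≅ Z^8, C_1 ≅ Z^13, C_2 ≅ Z^10, C_3 ≅ Z^5.

The boundary map ∂_1: C_1 → C_0 maps an edge to its endpoints' difference, ∂[p,q] = q − p. For instance
  ∂bf = f − b.
As a 8×13 matrix over Z this has rank 6, with invariant factors (1,1,1,1,1,1).

∂_2: C_2 → C_1 sends each 2-simplex [p,q,r] to [q,r] − [p,r] + [p,q]. For instance
  ∂bgh = gh − bh + bg,
  ∂fgh = gh − fh + fg.
The resulting 13×10 matrix has rank 6, and its Smith normal form has invariant factors (1,1,1,1,1,1).

The boundary map ∂_3: C_3 → C_2 sends each 3-simplex σ to the alternating sum Σ_i (−1)^i (σ with its i-th vertex removed). For instance
  ∂bdgh = dgh − bgh + bdh − bdg,
  ∂bdfg = dfg − bfg + bdg − bdf.
As a 10×5 matrix over Z this has rank 4, with invariant factors (1,1,1,1).

Computing H_k = (kernel of ∂_k) / (image of ∂_{k+1}):

  H_3: rank ker ∂_3 − rank ∂_4 = (5 − 4) − 0 = 1, and there is no ∂_4, so H_3 = Z.

(K is a triangulation of the disjoint union of the 3-sphere S^3 and the circle S^1.)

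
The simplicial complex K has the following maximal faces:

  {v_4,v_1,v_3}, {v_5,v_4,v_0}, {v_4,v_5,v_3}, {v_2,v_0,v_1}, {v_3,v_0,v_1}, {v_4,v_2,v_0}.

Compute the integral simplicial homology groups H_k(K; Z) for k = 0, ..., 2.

Take the total order v_0 < v_1 < v_2 < v_3 < v_4 < v_5 on the vertex set. Then K (dimension 2) consists of the simplices:

  0-simplices (6): [v_0], [v_1], [v_2], [v_3], [v_4], [v_5]
  1-simplices (12): [v_0,v_1], [v_0,v_2], [v_0,v_3], [v_0,v_4], [v_0,v_5], [v_1,v_2], [v_1,v_3], [v_1,v_4], [v_2,v_4], [v_3,v_4], [v_3,v_5], [v_4,v_5]
  2-simplices (6): [v_0,v_1,v_2], [v_0,v_1,v_3], [v_0,v_2,v_4], [v_0,v_4,v_5], [v_1,v_3,v_4], [v_3,v_4,v_5]

Hence C_0 ≅ Z^6, C_1 ≅ Z^12, C_2 ≅ Z^6.

Boundary ∂_1: C_1 → C_0 is given by ∂[p,q] = [q] − [p]. For instance
  ∂[v_2,v_4] = [v_4] − [v_2].
The resulting 6×12 matrix has rank 5, and its Smith normal form has invariant factors (1,1,1,1,1).

Boundary ∂_2: C_2 → C_1 sends each 2-simplex [p,q,r] to [q,r] − [p,r] + [p,q]. For instance
  ∂[v_0,v_1,v_2] = [v_1,v_2] − [v_0,v_2] + [v_0,v_1],
  ∂[v_1,v_3,v_4] = [v_3,v_4] − [v_1,v_4] + [v_1,v_3].
The 12×6 boundary matrix has rank 6 and Smith normal form diag(1,1,1,1,1,1).

Reading off H_k = ker ∂_k / im ∂_{k+1}:

  H_0: rank C_0 − rank ∂_1 = 6 − 5 = 1, and the invariant factors of ∂_1 are all 1, so H_0 ≅ Z.
  H_1: rank ker ∂_1 − rank ∂_2 = (12 − 5) − 6 = 1, and the invariant factors of ∂_2 are all 1, so H_1 ≅ Z.
  H_2: rank ker ∂_2 − rank ∂_3 = (6 − 6) − 0 = 0, and there is no ∂_3, so H_2 ≅ 0.

H_0 = Z,  H_1 = Z,  H_2 = 0.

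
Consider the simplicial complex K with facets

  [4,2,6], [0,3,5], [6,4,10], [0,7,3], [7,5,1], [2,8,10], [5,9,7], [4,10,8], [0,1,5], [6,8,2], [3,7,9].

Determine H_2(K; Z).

H_2 ≅ 0.

Fix the vertex order 0 < 1 < 2 < 3 < 4 < 5 < 6 < 7 < 8 < 9 < 10 and write every simplex with vertices in increasing order. Then dim K = 2 and the simplices of K are:

  0-simplices (11): [0], [1], [2], [3], [4], [5], [6], [7], [8], [9], [10]
  1-simplices (22): [0,1], [0,3], [0,5], [0,7], [1,5], [1,7], [2,4], [2,6], [2,8], [2,10], [3,5], [3,7], [3,9], [4,6], [4,8], [4,10], [5,7], [5,9], [6,8], [6,10], [7,9], [8,10]
  2-simplices (11): [0,1,5], [0,3,5], [0,3,7], [1,5,7], [2,4,6], [2,6,8], [2,8,10], [3,7,9], [4,6,10], [4,8,10], [5,7,9]

so the chain groups are C_0 ≅ Z^11, C_1 ≅ Z^22, C_2 ≅ Z^11.

Boundary ∂_1: C_1 → C_0 sends each edge [p,q] (with p < q) to q − p. For instance
  ∂[1,7] = [7] − [1].
This gives a 11×22 integer matrix of rank 9; reducing to Smith normal form yields diagonal entries (1,1,1,1,1,1,1,1,1).

∂_2: C_2 → C_1 sends each 2-simplex [p,q,r] to [q,r] − [p,r] + [p,q]. For instance
  ∂[4,8,10] = [8,10] − [4,10] + [4,8],
  ∂[0,3,7] = [3,7] − [0,7] + [0,3].
The resulting 22×11 matrix has rank 11, and its Smith normal form has invariant factors (1,1,1,1,1,1,1,1,1,1,1).

Reading off H_k = ker ∂_k / im ∂_{k+1}:

  H_2: rank ker ∂_2 − rank ∂_3 = (11 − 11) − 0 = 0, and there is no ∂_3, so H_2 ≅ 0.

(K is a triangulation of the disjoint union of the cylinder S^1 x I and the Möbius band.)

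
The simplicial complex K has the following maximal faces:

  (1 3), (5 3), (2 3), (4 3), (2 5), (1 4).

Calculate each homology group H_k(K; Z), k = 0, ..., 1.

Fix the vertex order 1 < 2 < 3 < 4 < 5 and write every simplex with vertices in increasing order. Then dim K = 1 and the simplices of K are:

  0-simplices (5): [1], [2], [3], [4], [5]
  1-simplices (6): [1,3], [1,4], [2,3], [2,5], [3,4], [3,5]

Hence C_0 ≅ Z^5, C_1 ≅ Z^6.

∂_1: C_1 → C_0 sends each edge [p,q] (with p < q) to q − p.
As a 5×6 matrix over Z this has rank 4, with invariant factors (1,1,1,1).

Computing H_k = (kernel of ∂_k) / (image of ∂_{k+1}):

  H_0: rank C_0 − rank ∂_1 = 5 − 4 = 1, and the invariant factors of ∂_1 are all 1, so H_0 ≅ Z.
  H_1: rank ker ∂_1 − rank ∂_2 = (6 − 4) − 0 = 2, and there is no ∂_2, so H_1 ≅ Z^2.

(K is a triangulation of a wedge of 2 circles.)

H_0 ≅ Z,  H_1 ≅ Z^2.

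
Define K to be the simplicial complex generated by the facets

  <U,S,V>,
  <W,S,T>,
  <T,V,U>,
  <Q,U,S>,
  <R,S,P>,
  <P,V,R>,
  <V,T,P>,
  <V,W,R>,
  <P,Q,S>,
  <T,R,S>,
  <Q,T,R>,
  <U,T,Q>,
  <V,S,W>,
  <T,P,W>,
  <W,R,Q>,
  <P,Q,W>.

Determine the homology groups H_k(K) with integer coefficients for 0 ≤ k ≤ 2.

H_0 ≅ Z,  H_1 ≅ Z^2,  H_2 ≅ Z.

Take the total order P < Q < R < S < T < U < V < W on the vertex set. Then K (dimension 2) consists of the simplices:

  0-simplices (8): P, Q, R, S, T, U, V, W
  1-simplices (24): PQ, PR, PS, PT, PV, PW, QR, QS, QT, QU, QW, RS, RT, RV, RW, ST, SU, SV, SW, TU, TV, TW, UV, VW
  2-simplices (16): PQS, PQW, PRS, PRV, PTV, PTW, QRT, QRW, QSU, QTU, RST, RVW, STW, SUV, SVW, TUV

giving chain groups C_0 ≅ Z^8, C_1 ≅ Z^24, C_2 ≅ Z^16.

Boundary ∂_1: C_1 → C_0 maps an edge to its endpoints' difference, ∂[p,q] = q − p. For instance
  ∂RW = W − R.
The 8×24 boundary matrix has rank 7 and Smith normal form diag(1,1,1,1,1,1,1).

∂_2: C_2 → C_1 maps a triangle to the signed sum of its edges. For instance
  ∂PQS = QS − PS + PQ,
  ∂SVW = VW − SW + SV.
The resulting 24×16 matrix has rank 15, and its Smith normal form has invariant factors (1,1,1,1,1,1,1,1,1,1,1,1,1,1,1).

Reading off H_k = ker ∂_k / im ∂_{k+1}:

  H_0: rank C_0 − rank ∂_1 = 8 − 7 = 1, and the invariant factors of ∂_1 are all 1, so H_0 = Z.
  H_1: rank ker ∂_1 − rank ∂_2 = (24 − 7) − 15 = 2, and the invariant factors of ∂_2 are all 1, so H_1 = Z^2.
  H_2: rank ker ∂_2 − rank ∂_3 = (16 − 15) − 0 = 1, and there is no ∂_3, so H_2 = Z.

As a check, the Euler characteristic is 8 − 24 + 16 = 0, which agrees with 1 − 2 + 1 = 0.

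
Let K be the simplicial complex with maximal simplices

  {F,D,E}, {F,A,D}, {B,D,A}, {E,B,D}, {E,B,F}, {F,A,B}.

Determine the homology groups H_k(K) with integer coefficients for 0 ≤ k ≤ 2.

H_0 ≅ Z,  H_1 = 0,  H_2 ≅ Z.

Take the total order A < B < D < E < F on the vertex set. Then K (dimension 2) consists of the simplices:

  0-simplices (5): A, B, D, E, F
  1-simplices (9): AB, AD, AF, BD, BE, BF, DE, DF, EF
  2-simplices (6): ABD, ABF, ADF, BDE, BEF, DEF

Hence C_0 ≅ Z^5, C_1 ≅ Z^9, C_2 ≅ Z^6.

The boundary map ∂_1: C_1 → C_0 is given by ∂[p,q] = [q] − [p]. For instance
  ∂AB = B − A.
This gives a 5×9 integer matrix of rank 4; reducing to Smith normal form yields diagonal entries (1,1,1,1).

The boundary map ∂_2: C_2 → C_1 acts by ∂[p,q,r] = [q,r] − [p,r] + [p,q]. For instance
  ∂DEF = EF − DF + DE,
  ∂ABD = BD − AD + AB.
As a 9×6 matrix over Z this has rank 5, with invariant factors (1,1,1,1,1).

Computing H_k = (kernel of ∂_k) / (image of ∂_{k+1}):

  H_0: rank C_0 − rank ∂_1 = 5 − 4 = 1, and the invariant factors of ∂_1 are all 1, so H_0 = Z.
  H_1: rank ker ∂_1 − rank ∂_2 = (9 − 4) − 5 = 0, and the invariant factors of ∂_2 are all 1, so H_1 = 0.
  H_2: rank ker ∂_2 − rank ∂_3 = (6 − 5) − 0 = 1, and there is no ∂_3, so H_2 = Z.

As a check, the Euler characteristic is 5 − 9 + 6 = 2, which agrees with 1 − 0 + 1 = 2.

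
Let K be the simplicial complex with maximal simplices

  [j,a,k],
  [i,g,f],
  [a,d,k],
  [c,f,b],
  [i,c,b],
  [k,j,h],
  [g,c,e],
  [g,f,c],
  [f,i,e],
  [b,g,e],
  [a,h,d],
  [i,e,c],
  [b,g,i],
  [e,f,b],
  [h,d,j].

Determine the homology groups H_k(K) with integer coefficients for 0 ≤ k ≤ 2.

H_0 ≅ Z^2,  H_1 ≅ Z ⊕ Z/2,  H_2 = 0.

Take the total order a < b < c < d < e < f < g < h < i < j < k on the vertex set. Then K (dimension 2) consists of the simplices:

  0-simplices (11): a, b, c, d, e, f, g, h, i, j, k
  1-simplices (25): ad, ah, aj, ak, bc, be, bf, bg, bi, ce, cf, cg, ci, dh, dj, dk, ef, eg, ei, fg, fi, gi, hj, hk, jk
  2-simplices (15): adh, adk, ajk, bcf, bci, bef, beg, bgi, ceg, cei, cfg, dhj, efi, fgi, hjk

Hence C_0 ≅ Z^11, C_1 ≅ Z^25, C_2 ≅ Z^15.

∂_1: C_1 → C_0 sends each edge [p,q] (with p < q) to q − p. For instance
  ∂ei = i − e.
The resulting 11×25 matrix has rank 9, and its Smith normal form has invariant factors (1,1,1,1,1,1,1,1,1).

The boundary map ∂_2: C_2 → C_1 maps a triangle to the signed sum of its edges. For instance
  ∂adh = dh − ah + ad,
  ∂bgi = gi − bi + bg.
As a 25×15 matrix over Z this has rank 15, with invariant factors (1,1,1,1,1,1,1,1,1,1,1,1,1,1,2).

Computing H_k = (kernel of ∂_k) / (image of ∂_{k+1}):

  H_0: rank C_0 − rank ∂_1 = 11 − 9 = 2, and the invariant factors of ∂_1 are all 1, so H_0 ≅ Z^2.
  H_1: rank ker ∂_1 − rank ∂_2 = (25 − 9) − 15 = 1, and ∂_2 has invariant factor 2 > 1, so H_1 ≅ Z ⊕ Z/2.
  H_2: rank ker ∂_2 − rank ∂_3 = (15 − 15) − 0 = 0, and there is no ∂_3, so H_2 ≅ 0.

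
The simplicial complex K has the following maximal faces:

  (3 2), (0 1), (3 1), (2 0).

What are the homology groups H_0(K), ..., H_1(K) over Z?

H_0 = Z,  H_1 = Z.

Fix the vertex order 0 < 1 < 2 < 3 and write every simplex with vertices in increasing order. Then dim K = 1 and the simplices of K are:

  0-simplices (4): [0], [1], [2], [3]
  1-simplices (4): [0,1], [0,2], [1,3], [2,3]

giving chain groups C_0 ≅ Z^4, C_1 ≅ Z^4.

Boundary ∂_1: C_1 → C_0 is given by ∂[p,q] = [q] − [p]. For instance
  ∂[0,1] = [1] − [0].
The resulting 4×4 matrix has rank 3, and its Smith normal form has invariant factors (1,1,1).

Now H_k = ker ∂_k / im ∂_{k+1}, so:

  H_0: rank C_0 − rank ∂_1 = 4 − 3 = 1, and the invariant factors of ∂_1 are all 1, so H_0 = Z.
  H_1: rank ker ∂_1 − rank ∂_2 = (4 − 3) − 0 = 1, and there is no ∂_2, so H_1 = Z.

As a check, the Euler characteristic is 4 − 4 = 0, which agrees with 1 − 1 = 0.
(K is a triangulation of the circle S^1.)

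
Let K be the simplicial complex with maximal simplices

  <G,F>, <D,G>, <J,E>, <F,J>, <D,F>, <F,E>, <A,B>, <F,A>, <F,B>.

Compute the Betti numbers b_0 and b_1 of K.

b_0 = 1, b_1 = 3.

We work with the vertex ordering A < B < D < E < F < G < J. The simplices of K, each written with vertices in increasing order, are:

  0-simplices (7): A, B, D, E, F, G, J
  1-simplices (9): AB, AF, BF, DF, DG, EF, EJ, FG, FJ

giving chain groups C_0 ≅ Z^7, C_1 ≅ Z^9.

Boundary ∂_1: C_1 → C_0 is given by ∂[p,q] = [q] − [p]. For instance
  ∂BF = F − B.
This gives a 7×9 integer matrix of rank 6; reducing to Smith normal form yields diagonal entries (1,1,1,1,1,1).

Now H_k = ker ∂_k / im ∂_{k+1}, so:

  H_0: rank C_0 − rank ∂_1 = 7 − 6 = 1, and the invariant factors of ∂_1 are all 1, so H_0 = Z.
  H_1: rank ker ∂_1 − rank ∂_2 = (9 − 6) − 0 = 3, and there is no ∂_2, so H_1 = Z^3.

(K is a triangulation of a wedge of 3 circles.)

Hence the Betti numbers are b_0 = 1, b_1 = 3.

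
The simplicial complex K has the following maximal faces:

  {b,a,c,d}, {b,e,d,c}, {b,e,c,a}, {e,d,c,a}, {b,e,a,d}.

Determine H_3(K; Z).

H_3 ≅ Z.

Fix the vertex order a < b < c < d < e and write every simplex with vertices in increasing order. Then dim K = 3 and the simplices of K are:

  0-simplices (5): a, b, c, d, e
  1-simplices (10): ab, ac, ad, ae, bc, bd, be, cd, ce, de
  2-simplices (10): abc, abd, abe, acd, ace, ade, bcd, bce, bde, cde
  3-simplices (5): abcd, abce, abde, acde, bcde

so the chain groups are C_0 ≅ Z^5, C_1 ≅ Z^10, C_2 ≅ Z^10, C_3 ≅ Z^5.

Boundary ∂_1: C_1 → C_0 is given by ∂[p,q] = [q] − [p].
The resulting 5×10 matrix has rank 4, and its Smith normal form has invariant factors (1,1,1,1).

Boundary ∂_2: C_2 → C_1 acts by ∂[p,q,r] = [q,r] − [p,r] + [p,q]. For instance
  ∂bde = de − be + bd,
  ∂abe = be − ae + ab.
The 10×10 boundary matrix has rank 6 and Smith normal form diag(1,1,1,1,1,1).

Boundary ∂_3: C_3 → C_2 sends each 3-simplex σ to the alternating sum Σ_i (−1)^i (σ with its i-th vertex removed). For instance
  ∂bcde = cde − bde + bce − bcd,
  ∂acde = cde − ade + ace − acd.
As a 10×5 matrix over Z this has rank 4, with invariant factors (1,1,1,1).

Reading off H_k = ker ∂_k / im ∂_{k+1}:

  H_3: rank ker ∂_3 − rank ∂_4 = (5 − 4) − 0 = 1, and there is no ∂_4, so H_3 = Z.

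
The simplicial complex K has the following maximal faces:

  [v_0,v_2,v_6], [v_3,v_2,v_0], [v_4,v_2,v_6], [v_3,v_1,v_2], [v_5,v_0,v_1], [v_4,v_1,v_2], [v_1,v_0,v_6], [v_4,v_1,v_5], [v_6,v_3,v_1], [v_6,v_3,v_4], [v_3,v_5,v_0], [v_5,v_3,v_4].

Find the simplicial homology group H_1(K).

Order the vertices as v_0 < v_1 < v_2 < v_3 < v_4 < v_5 < v_6. Listing each simplex with vertices in this order, K has dimension 2 with simplices:

  0-simplices (7): [v_0], [v_1], [v_2], [v_3], [v_4], [v_5], [v_6]
  1-simplices (18): (18 of them)
  2-simplices (12): (12 of them)

Hence C_0 ≅ Z^7, C_1 ≅ Z^18, C_2 ≅ Z^12.

∂_1: C_1 → C_0 sends each edge [p,q] (with p < q) to q − p.
The resulting 7×18 matrix has rank 6, and its Smith normal form has invariant factors (1,1,1,1,1,1).

∂_2: C_2 → C_1 sends each 2-simplex [p,q,r] to [q,r] − [p,r] + [p,q]. For instance
  ∂[v_0,v_1,v_6] = [v_1,v_6] − [v_0,v_6] + [v_0,v_1],
  ∂[v_0,v_2,v_3] = [v_2,v_3] − [v_0,v_3] + [v_0,v_2].
The resulting 18×12 matrix has rank 12, and its Smith normal form has invariant factors (1,1,1,1,1,1,1,1,1,1,1,2).

Reading off H_k = ker ∂_k / im ∂_{k+1}:

  H_1: rank ker ∂_1 − rank ∂_2 = (18 − 6) − 12 = 0, and ∂_2 has invariant factor 2 > 1, so H_1 = Z/2.

(K is a triangulation of the real projective plane RP^2.)

H_1 = Z/2.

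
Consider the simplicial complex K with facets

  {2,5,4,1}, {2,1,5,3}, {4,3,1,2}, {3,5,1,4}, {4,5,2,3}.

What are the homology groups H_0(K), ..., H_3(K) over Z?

H_0 = Z,  H_1 = 0,  H_2 = 0,  H_3 = Z.

Order the vertices as 1 < 2 < 3 < 4 < 5. Listing each simplex with vertices in this order, K has dimension 3 with simplices:

  0-simplices (5): [1], [2], [3], [4], [5]
  1-simplices (10): [1,2], [1,3], [1,4], [1,5], [2,3], [2,4], [2,5], [3,4], [3,5], [4,5]
  2-simplices (10): [1,2,3], [1,2,4], [1,2,5], [1,3,4], [1,3,5], [1,4,5], [2,3,4], [2,3,5], [2,4,5], [3,4,5]
  3-simplices (5): [1,2,3,4], [1,2,3,5], [1,2,4,5], [1,3,4,5], [2,3,4,5]

giving chain groups C_0 ≅ Z^5, C_1 ≅ Z^10, C_2 ≅ Z^10, C_3 ≅ Z^5.

∂_1: C_1 → C_0 maps an edge to its endpoints' difference, ∂[p,q] = q − p. For instance
  ∂[1,3] = [3] − [1].
The 5×10 boundary matrix has rank 4 and Smith normal form diag(1,1,1,1).

∂_2: C_2 → C_1 acts by ∂[p,q,r] = [q,r] − [p,r] + [p,q]. For instance
  ∂[2,3,4] = [3,4] − [2,4] + [2,3],
  ∂[2,4,5] = [4,5] − [2,5] + [2,4].
As a 10×10 matrix over Z this has rank 6, with invariant factors (1,1,1,1,1,1).

∂_3: C_3 → C_2 sends each 3-simplex σ to the alternating sum Σ_i (−1)^i (σ with its i-th vertex removed). For instance
  ∂[1,2,4,5] = [2,4,5] − [1,4,5] + [1,2,5] − [1,2,4],
  ∂[1,3,4,5] = [3,4,5] − [1,4,5] + [1,3,5] − [1,3,4].
This gives a 10×5 integer matrix of rank 4; reducing to Smith normal form yields diagonal entries (1,1,1,1).

From H_k ≅ ker(∂_k) / im(∂_{k+1}) we obtain:

  H_0: rank C_0 − rank ∂_1 = 5 − 4 = 1, and the invariant factors of ∂_1 are all 1, so H_0 ≅ Z.
  H_1: rank ker ∂_1 − rank ∂_2 = (10 − 4) − 6 = 0, and the invariant factors of ∂_2 are all 1, so H_1 ≅ 0.
  H_2: rank ker ∂_2 − rank ∂_3 = (10 − 6) − 4 = 0, and the invariant factors of ∂_3 are all 1, so H_2 ≅ 0.
  H_3: rank ker ∂_3 − rank ∂_4 = (5 − 4) − 0 = 1, and there is no ∂_4, so H_3 ≅ Z.

As a check, the Euler characteristic is 5 − 10 + 10 − 5 = 0, which agrees with 1 − 0 + 0 − 1 = 0.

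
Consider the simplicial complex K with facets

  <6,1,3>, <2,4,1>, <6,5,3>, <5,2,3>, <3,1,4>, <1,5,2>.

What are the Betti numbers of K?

Fix the vertex order 1 < 2 < 3 < 4 < 5 < 6 and write every simplex with vertices in increasing order. Then dim K = 2 and the simplices of K are:

  0-simplices (6): [1], [2], [3], [4], [5], [6]
  1-simplices (12): [1,2], [1,3], [1,4], [1,5], [1,6], [2,3], [2,4], [2,5], [3,4], [3,5], [3,6], [5,6]
  2-simplices (6): [1,2,4], [1,2,5], [1,3,4], [1,3,6], [2,3,5], [3,5,6]

giving chain groups C_0 ≅ Z^6, C_1 ≅ Z^12, C_2 ≅ Z^6.

Boundary ∂_1: C_1 → C_0 is given by ∂[p,q] = [q] − [p].
As a 6×12 matrix over Z this has rank 5, with invariant factors (1,1,1,1,1).

Boundary ∂_2: C_2 → C_1 acts by ∂[p,q,r] = [q,r] − [p,r] + [p,q]. For instance
  ∂[1,2,5] = [2,5] − [1,5] + [1,2],
  ∂[1,2,4] = [2,4] − [1,4] + [1,2].
As a 12×6 matrix over Z this has rank 6, with invariant factors (1,1,1,1,1,1).

Computing H_k = (kernel of ∂_k) / (image of ∂_{k+1}):

  H_0: rank C_0 − rank ∂_1 = 6 − 5 = 1, and the invariant factors of ∂_1 are all 1, so H_0 = Z.
  H_1: rank ker ∂_1 − rank ∂_2 = (12 − 5) − 6 = 1, and the invariant factors of ∂_2 are all 1, so H_1 = Z.
  H_2: rank ker ∂_2 − rank ∂_3 = (6 − 6) − 0 = 0, and there is no ∂_3, so H_2 = 0.

Hence the Betti numbers are b_0 = 1, b_1 = 1, b_2 = 0.

b_0 = 1, b_1 = 1, b_2 = 0.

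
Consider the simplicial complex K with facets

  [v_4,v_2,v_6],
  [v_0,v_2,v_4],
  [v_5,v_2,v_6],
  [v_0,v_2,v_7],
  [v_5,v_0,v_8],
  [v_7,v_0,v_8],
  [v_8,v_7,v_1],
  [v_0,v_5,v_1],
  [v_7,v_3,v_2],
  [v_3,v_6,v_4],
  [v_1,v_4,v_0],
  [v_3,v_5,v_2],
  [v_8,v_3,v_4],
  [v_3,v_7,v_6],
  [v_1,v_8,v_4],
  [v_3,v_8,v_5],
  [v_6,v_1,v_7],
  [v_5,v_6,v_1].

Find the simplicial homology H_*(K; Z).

Fix the vertex order v_0 < v_1 < v_2 < v_3 < v_4 < v_5 < v_6 < v_7 < v_8 and write every simplex with vertices in increasing order. Then dim K = 2 and the simplices of K are:

  0-simplices (9): [v_0], [v_1], [v_2], [v_3], [v_4], [v_5], [v_6], [v_7], [v_8]
  1-simplices (27): (27 of them)
  2-simplices (18): (18 of them)

giving chain groups C_0 ≅ Z^9, C_1 ≅ Z^27, C_2 ≅ Z^18.

Boundary ∂_1: C_1 → C_0 maps an edge to its endpoints' difference, ∂[p,q] = q − p.
The 9×27 boundary matrix has rank 8 and Smith normal form diag(1,1,1,1,1,1,1,1).

∂_2: C_2 → C_1 maps a triangle to the signed sum of its edges. For instance
  ∂[v_1,v_6,v_7] = [v_6,v_7] − [v_1,v_7] + [v_1,v_6],
  ∂[v_0,v_1,v_5] = [v_1,v_5] − [v_0,v_5] + [v_0,v_1].
As a 27×18 matrix over Z this has rank 18, with invariant factors (1,1,1,1,1,1,1,1,1,1,1,1,1,1,1,1,1,2).

From H_k ≅ ker(∂_k) / im(∂_{k+1}) we obtain:

  H_0: rank C_0 − rank ∂_1 = 9 − 8 = 1, and the invariant factors of ∂_1 are all 1, so H_0 ≅ Z.
  H_1: rank ker ∂_1 − rank ∂_2 = (27 − 8) − 18 = 1, and ∂_2 has invariant factor 2 > 1, so H_1 ≅ Z ⊕ Z/2.
  H_2: rank ker ∂_2 − rank ∂_3 = (18 − 18) − 0 = 0, and there is no ∂_3, so H_2 ≅ 0.

H_0 ≅ Z,  H_1 ≅ Z ⊕ Z/2,  H_2 = 0.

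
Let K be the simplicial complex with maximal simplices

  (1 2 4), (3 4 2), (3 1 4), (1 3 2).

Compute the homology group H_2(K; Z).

We work with the vertex ordering 1 < 2 < 3 < 4. The simplices of K, each written with vertices in increasing order, are:

  0-simplices (4): [1], [2], [3], [4]
  1-simplices (6): [1,2], [1,3], [1,4], [2,3], [2,4], [3,4]
  2-simplices (4): [1,2,3], [1,2,4], [1,3,4], [2,3,4]

so the chain groups are C_0 ≅ Z^4, C_1 ≅ Z^6, C_2 ≅ Z^4.

Boundary ∂_1: C_1 → C_0 is given by ∂[p,q] = [q] − [p]. For instance
  ∂[1,3] = [3] − [1].
This gives a 4×6 integer matrix of rank 3; reducing to Smith normal form yields diagonal entries (1,1,1).

∂_2: C_2 → C_1 maps a triangle to the signed sum of its edges. For instance
  ∂[1,2,4] = [2,4] − [1,4] + [1,2],
  ∂[2,3,4] = [3,4] − [2,4] + [2,3].
As a 6×4 matrix over Z this has rank 3, with invariant factors (1,1,1).

From H_k ≅ ker(∂_k) / im(∂_{k+1}) we obtain:

  H_2: rank ker ∂_2 − rank ∂_3 = (4 − 3) − 0 = 1, and there is no ∂_3, so H_2 ≅ Z.

H_2 ≅ Z.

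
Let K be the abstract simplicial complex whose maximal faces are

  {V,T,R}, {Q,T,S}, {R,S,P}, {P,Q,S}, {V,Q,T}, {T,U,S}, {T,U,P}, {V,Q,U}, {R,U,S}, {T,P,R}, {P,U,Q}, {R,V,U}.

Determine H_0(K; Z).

H_0 = Z.

We work with the vertex ordering P < Q < R < S < T < U < V. The simplices of K, each written with vertices in increasing order, are:

  0-simplices (7): P, Q, R, S, T, U, V
  1-simplices (18): PQ, PR, PS, PT, PU, QS, QT, QU, QV, RS, RT, RU, RV, ST, SU, TU, TV, UV
  2-simplices (12): PQS, PQU, PRS, PRT, PTU, QST, QTV, QUV, RSU, RTV, RUV, STU

Hence C_0 ≅ Z^7, C_1 ≅ Z^18, C_2 ≅ Z^12.

∂_1: C_1 → C_0 sends each edge [p,q] (with p < q) to q − p. For instance
  ∂RT = T − R.
This gives a 7×18 integer matrix of rank 6; reducing to Smith normal form yields diagonal entries (1,1,1,1,1,1).

∂_2: C_2 → C_1 maps a triangle to the signed sum of its edges. For instance
  ∂RSU = SU − RU + RS,
  ∂PRS = RS − PS + PR.
This gives a 18×12 integer matrix of rank 12; reducing to Smith normal form yields diagonal entries (1,1,1,1,1,1,1,1,1,1,1,2).

From H_k ≅ ker(∂_k) / im(∂_{k+1}) we obtain:

  H_0: rank C_0 − rank ∂_1 = 7 − 6 = 1, and the invariant factors of ∂_1 are all 1, so H_0 = Z.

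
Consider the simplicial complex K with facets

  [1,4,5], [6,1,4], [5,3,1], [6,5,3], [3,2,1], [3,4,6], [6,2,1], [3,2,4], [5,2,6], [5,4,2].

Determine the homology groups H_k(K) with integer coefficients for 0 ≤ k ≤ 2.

H_0 = Z,  H_1 = Z_2,  H_2 = 0.

Fix the vertex order 1 < 2 < 3 < 4 < 5 < 6 and write every simplex with vertices in increasing order. Then dim K = 2 and the simplices of K are:

  0-simplices (6): [1], [2], [3], [4], [5], [6]
  1-simplices (15): [1,2], [1,3], [1,4], [1,5], [1,6], [2,3], [2,4], [2,5], [2,6], [3,4], [3,5], [3,6], [4,5], [4,6], [5,6]
  2-simplices (10): [1,2,3], [1,2,6], [1,3,5], [1,4,5], [1,4,6], [2,3,4], [2,4,5], [2,5,6], [3,4,6], [3,5,6]

so the chain groups are C_0 ≅ Z^6, C_1 ≅ Z^15, C_2 ≅ Z^10.

The boundary map ∂_1: C_1 → C_0 sends each edge [p,q] (with p < q) to q − p.
As a 6×15 matrix over Z this has rank 5, with invariant factors (1,1,1,1,1).

∂_2: C_2 → C_1 sends each 2-simplex [p,q,r] to [q,r] − [p,r] + [p,q]. For instance
  ∂[2,3,4] = [3,4] − [2,4] + [2,3],
  ∂[3,4,6] = [4,6] − [3,6] + [3,4].
The resulting 15×10 matrix has rank 10, and its Smith normal form has invariant factors (1,1,1,1,1,1,1,1,1,2).

Computing H_k = (kernel of ∂_k) / (image of ∂_{k+1}):

  H_0: rank C_0 − rank ∂_1 = 6 − 5 = 1, and the invariant factors of ∂_1 are all 1, so H_0 = Z.
  H_1: rank ker ∂_1 − rank ∂_2 = (15 − 5) − 10 = 0, and ∂_2 has invariant factor 2 > 1, so H_1 = Z_2.
  H_2: rank ker ∂_2 − rank ∂_3 = (10 − 10) − 0 = 0, and there is no ∂_3, so H_2 = 0.

As a check, the Euler characteristic is 6 − 15 + 10 = 1, which agrees with 1 − 0 + 0 = 1.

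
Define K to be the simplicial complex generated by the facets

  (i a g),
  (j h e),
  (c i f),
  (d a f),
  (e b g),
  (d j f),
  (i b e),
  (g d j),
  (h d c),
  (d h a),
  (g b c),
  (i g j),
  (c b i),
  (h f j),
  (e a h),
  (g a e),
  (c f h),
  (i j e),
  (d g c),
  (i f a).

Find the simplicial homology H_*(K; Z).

H_0 ≅ Z,  H_1 ≅ Z ⊕ Z/2Z,  H_2 = 0.

Order the vertices as a < b < c < d < e < f < g < h < i < j. Listing each simplex with vertices in this order, K has dimension 2 with simplices:

  0-simplices (10): a, b, c, d, e, f, g, h, i, j
  1-simplices (30): ad, ae, af, ag, ah, ai, bc, be, bg, bi, cd, cf, cg, ch, ci, df, dg, dh, dj, eg, eh, ei, ej, fh, fi, fj, gi, gj, hj, ij
  2-simplices (20): adf, adh, aeg, aeh, afi, agi, bcg, bci, beg, bei, cdg, cdh, cfh, cfi, dfj, dgj, ehj, eij, fhj, gij

so the chain groups are C_0 ≅ Z^10, C_1 ≅ Z^30, C_2 ≅ Z^20.

Boundary ∂_1: C_1 → C_0 sends each edge [p,q] (with p < q) to q − p.
The resulting 10×30 matrix has rank 9, and its Smith normal form has invariant factors (1,1,1,1,1,1,1,1,1).

The boundary map ∂_2: C_2 → C_1 acts by ∂[p,q,r] = [q,r] − [p,r] + [p,q]. For instance
  ∂agi = gi − ai + ag,
  ∂dfj = fj − dj + df.
As a 30×20 matrix over Z this has rank 20, with invariant factors (1,1,1,1,1,1,1,1,1,1,1,1,1,1,1,1,1,1,1,2).

From H_k ≅ ker(∂_k) / im(∂_{k+1}) we obtain:

  H_0: rank C_0 − rank ∂_1 = 10 − 9 = 1, and the invariant factors of ∂_1 are all 1, so H_0 = Z.
  H_1: rank ker ∂_1 − rank ∂_2 = (30 − 9) − 20 = 1, and ∂_2 has invariant factor 2 > 1, so H_1 = Z ⊕ Z/2Z.
  H_2: rank ker ∂_2 − rank ∂_3 = (20 − 20) − 0 = 0, and there is no ∂_3, so H_2 = 0.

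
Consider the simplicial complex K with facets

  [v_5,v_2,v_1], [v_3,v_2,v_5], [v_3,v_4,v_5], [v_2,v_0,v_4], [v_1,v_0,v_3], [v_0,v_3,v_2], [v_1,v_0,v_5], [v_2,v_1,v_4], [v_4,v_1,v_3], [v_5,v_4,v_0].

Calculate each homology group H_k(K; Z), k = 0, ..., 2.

We work with the vertex ordering v_0 < v_1 < v_2 < v_3 < v_4 < v_5. The simplices of K, each written with vertices in increasing order, are:

  0-simplices (6): [v_0], [v_1], [v_2], [v_3], [v_4], [v_5]
  1-simplices (15): (15 of them)
  2-simplices (10): [v_0,v_1,v_3], [v_0,v_1,v_5], [v_0,v_2,v_3], [v_0,v_2,v_4], [v_0,v_4,v_5], [v_1,v_2,v_4], [v_1,v_2,v_5], [v_1,v_3,v_4], [v_2,v_3,v_5], [v_3,v_4,v_5]

giving chain groups C_0 ≅ Z^6, C_1 ≅ Z^15, C_2 ≅ Z^10.

Boundary ∂_1: C_1 → C_0 sends each edge [p,q] (with p < q) to q − p. For instance
  ∂[v_0,v_3] = [v_3] − [v_0].
As a 6×15 matrix over Z this has rank 5, with invariant factors (1,1,1,1,1).

∂_2: C_2 → C_1 acts by ∂[p,q,r] = [q,r] − [p,r] + [p,q]. For instance
  ∂[v_0,v_2,v_3] = [v_2,v_3] − [v_0,v_3] + [v_0,v_2],
  ∂[v_0,v_1,v_3] = [v_1,v_3] − [v_0,v_3] + [v_0,v_1].
As a 15×10 matrix over Z this has rank 10, with invariant factors (1,1,1,1,1,1,1,1,1,2).

From H_k ≅ ker(∂_k) / im(∂_{k+1}) we obtain:

  H_0: rank C_0 − rank ∂_1 = 6 − 5 = 1, and the invariant factors of ∂_1 are all 1, so H_0 ≅ Z.
  H_1: rank ker ∂_1 − rank ∂_2 = (15 − 5) − 10 = 0, and ∂_2 has invariant factor 2 > 1, so H_1 ≅ Z/2.
  H_2: rank ker ∂_2 − rank ∂_3 = (10 − 10) − 0 = 0, and there is no ∂_3, so H_2 ≅ 0.

H_0 ≅ Z,  H_1 ≅ Z/2,  H_2 = 0.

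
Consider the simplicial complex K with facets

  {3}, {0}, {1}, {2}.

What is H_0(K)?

Fix the vertex order 0 < 1 < 2 < 3 and write every simplex with vertices in increasing order. Then dim K = 0 and the simplices of K are:

  0-simplices (4): [0], [1], [2], [3]

so the chain groups are C_0 ≅ Z^4.

Reading off H_k = ker ∂_k / im ∂_{k+1}:

  H_0: rank C_0 − rank ∂_1 = 4 − 0 = 4, and there is no ∂_1, so H_0 = Z^4.

(K is a triangulation of a set of 4 points.)

H_0 ≅ Z^4.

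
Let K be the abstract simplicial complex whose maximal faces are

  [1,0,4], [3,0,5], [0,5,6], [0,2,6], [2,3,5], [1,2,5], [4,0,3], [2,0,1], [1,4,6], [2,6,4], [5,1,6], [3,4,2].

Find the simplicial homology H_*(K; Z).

Order the vertices as 0 < 1 < 2 < 3 < 4 < 5 < 6. Listing each simplex with vertices in this order, K has dimension 2 with simplices:

  0-simplices (7): [0], [1], [2], [3], [4], [5], [6]
  1-simplices (18): [0,1], [0,2], [0,3], [0,4], [0,5], [0,6], [1,2], [1,4], [1,5], [1,6], [2,3], [2,4], [2,5], [2,6], [3,4], [3,5], [4,6], [5,6]
  2-simplices (12): [0,1,2], [0,1,4], [0,2,6], [0,3,4], [0,3,5], [0,5,6], [1,2,5], [1,4,6], [1,5,6], [2,3,4], [2,3,5], [2,4,6]

giving chain groups C_0 ≅ Z^7, C_1 ≅ Z^18, C_2 ≅ Z^12.

∂_1: C_1 → C_0 is given by ∂[p,q] = [q] − [p]. For instance
  ∂[0,6] = [6] − [0].
The resulting 7×18 matrix has rank 6, and its Smith normal form has invariant factors (1,1,1,1,1,1).

Boundary ∂_2: C_2 → C_1 maps a triangle to the signed sum of its edges. For instance
  ∂[2,3,4] = [3,4] − [2,4] + [2,3],
  ∂[1,4,6] = [4,6] − [1,6] + [1,4].
As a 18×12 matrix over Z this has rank 12, with invariant factors (1,1,1,1,1,1,1,1,1,1,1,2).

Now H_k = ker ∂_k / im ∂_{k+1}, so:

  H_0: rank C_0 − rank ∂_1 = 7 − 6 = 1, and the invariant factors of ∂_1 are all 1, so H_0 ≅ Z.
  H_1: rank ker ∂_1 − rank ∂_2 = (18 − 6) − 12 = 0, and ∂_2 has invariant factor 2 > 1, so H_1 ≅ Z/2Z.
  H_2: rank ker ∂_2 − rank ∂_3 = (12 − 12) − 0 = 0, and there is no ∂_3, so H_2 ≅ 0.

As a check, the Euler characteristic is 7 − 18 + 12 = 1, which agrees with 1 − 0 + 0 = 1.

H_0 ≅ Z,  H_1 ≅ Z/2Z,  H_2 = 0.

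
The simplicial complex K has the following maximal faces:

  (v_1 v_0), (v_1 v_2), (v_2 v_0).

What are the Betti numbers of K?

b_0 = 1, b_1 = 1.

Fix the vertex order v_0 < v_1 < v_2 and write every simplex with vertices in increasing order. Then dim K = 1 and the simplices of K are:

  0-simplices (3): [v_0], [v_1], [v_2]
  1-simplices (3): [v_0,v_1], [v_0,v_2], [v_1,v_2]

so the chain groups are C_0 ≅ Z^3, C_1 ≅ Z^3.

The boundary map ∂_1: C_1 → C_0 sends each edge [p,q] (with p < q) to q − p. For instance
  ∂[v_0,v_1] = [v_1] − [v_0].
The 3×3 boundary matrix has rank 2 and Smith normal form diag(1,1).

Now H_k = ker ∂_k / im ∂_{k+1}, so:

  H_0: rank C_0 − rank ∂_1 = 3 − 2 = 1, and the invariant factors of ∂_1 are all 1, so H_0 = Z.
  H_1: rank ker ∂_1 − rank ∂_2 = (3 − 2) − 0 = 1, and there is no ∂_2, so H_1 = Z.

Hence the Betti numbers are b_0 = 1, b_1 = 1.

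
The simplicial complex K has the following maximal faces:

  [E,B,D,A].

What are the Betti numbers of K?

b_0 = 1, b_1 = 0, b_2 = 0, b_3 = 0.

Take the total order A < B < D < E on the vertex set. Then K (dimension 3) consists of the simplices:

  0-simplices (4): A, B, D, E
  1-simplices (6): AB, AD, AE, BD, BE, DE
  2-simplices (4): ABD, ABE, ADE, BDE
  3-simplices (1): ABDE

so the chain groups are C_0 ≅ Z^4, C_1 ≅ Z^6, C_2 ≅ Z^4, C_3 ≅ Z^1.

The boundary map ∂_1: C_1 → C_0 maps an edge to its endpoints' difference, ∂[p,q] = q − p. For instance
  ∂BD = D − B.
The resulting 4×6 matrix has rank 3, and its Smith normal form has invariant factors (1,1,1).

The boundary map ∂_2: C_2 → C_1 maps a triangle to the signed sum of its edges. For instance
  ∂BDE = DE − BE + BD,
  ∂ABE = BE − AE + AB.
As a 6×4 matrix over Z this has rank 3, with invariant factors (1,1,1).

Boundary ∂_3: C_3 → C_2 sends each 3-simplex σ to the alternating sum Σ_i (−1)^i (σ with its i-th vertex removed). For instance
  ∂ABDE = BDE − ADE + ABE − ABD.
The 4×1 boundary matrix has rank 1 and Smith normal form diag(1).

Reading off H_k = ker ∂_k / im ∂_{k+1}:

  H_0: rank C_0 − rank ∂_1 = 4 − 3 = 1, and the invariant factors of ∂_1 are all 1, so H_0 ≅ Z.
  H_1: rank ker ∂_1 − rank ∂_2 = (6 − 3) − 3 = 0, and the invariant factors of ∂_2 are all 1, so H_1 ≅ 0.
  H_2: rank ker ∂_2 − rank ∂_3 = (4 − 3) − 1 = 0, and the invariant factors of ∂_3 are all 1, so H_2 ≅ 0.
  H_3: rank ker ∂_3 − rank ∂_4 = (1 − 1) − 0 = 0, and there is no ∂_4, so H_3 ≅ 0.

As a check, the Euler characteristic is 4 − 6 + 4 − 1 = 1, which agrees with 1 − 0 + 0 − 0 = 1.
(K is a triangulation of the 3-simplex.)

Hence the Betti numbers are b_0 = 1, b_1 = 0, b_2 = 0, b_3 = 0.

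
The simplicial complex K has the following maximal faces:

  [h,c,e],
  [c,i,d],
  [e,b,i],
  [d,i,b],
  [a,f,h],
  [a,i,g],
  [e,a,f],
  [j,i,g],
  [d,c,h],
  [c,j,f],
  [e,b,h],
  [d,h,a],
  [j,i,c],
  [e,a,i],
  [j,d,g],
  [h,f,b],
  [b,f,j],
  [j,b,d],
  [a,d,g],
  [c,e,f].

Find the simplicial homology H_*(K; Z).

H_0 = Z,  H_1 = Z ⊕ Z/2Z,  H_2 = 0.

We work with the vertex ordering a < b < c < d < e < f < g < h < i < j. The simplices of K, each written with vertices in increasing order, are:

  0-simplices (10): a, b, c, d, e, f, g, h, i, j
  1-simplices (30): ad, ae, af, ag, ah, ai, bd, be, bf, bh, bi, bj, cd, ce, cf, ch, ci, cj, dg, dh, di, dj, ef, eh, ei, fh, fj, gi, gj, ij
  2-simplices (20): adg, adh, aef, aei, afh, agi, bdi, bdj, beh, bei, bfh, bfj, cdh, cdi, cef, ceh, cfj, cij, dgj, gij

giving chain groups C_0 ≅ Z^10, C_1 ≅ Z^30, C_2 ≅ Z^20.

∂_1: C_1 → C_0 maps an edge to its endpoints' difference, ∂[p,q] = q − p. For instance
  ∂bi = i − b.
As a 10×30 matrix over Z this has rank 9, with invariant factors (1,1,1,1,1,1,1,1,1).

The boundary map ∂_2: C_2 → C_1 acts by ∂[p,q,r] = [q,r] − [p,r] + [p,q]. For instance
  ∂cef = ef − cf + ce,
  ∂bei = ei − bi + be.
This gives a 30×20 integer matrix of rank 20; reducing to Smith normal form yields diagonal entries (1,1,1,1,1,1,1,1,1,1,1,1,1,1,1,1,1,1,1,2).

From H_k ≅ ker(∂_k) / im(∂_{k+1}) we obtain:

  H_0: rank C_0 − rank ∂_1 = 10 − 9 = 1, and the invariant factors of ∂_1 are all 1, so H_0 = Z.
  H_1: rank ker ∂_1 − rank ∂_2 = (30 − 9) − 20 = 1, and ∂_2 has invariant factor 2 > 1, so H_1 = Z ⊕ Z/2Z.
  H_2: rank ker ∂_2 − rank ∂_3 = (20 − 20) − 0 = 0, and there is no ∂_3, so H_2 = 0.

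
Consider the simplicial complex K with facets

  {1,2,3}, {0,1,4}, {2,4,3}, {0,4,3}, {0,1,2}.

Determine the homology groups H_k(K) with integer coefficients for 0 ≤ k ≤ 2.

We work with the vertex ordering 0 < 1 < 2 < 3 < 4. The simplices of K, each written with vertices in increasing order, are:

  0-simplices (5): [0], [1], [2], [3], [4]
  1-simplices (10): [0,1], [0,2], [0,3], [0,4], [1,2], [1,3], [1,4], [2,3], [2,4], [3,4]
  2-simplices (5): [0,1,2], [0,1,4], [0,3,4], [1,2,3], [2,3,4]

Hence C_0 ≅ Z^5, C_1 ≅ Z^10, C_2 ≅ Z^5.

Boundary ∂_1: C_1 → C_0 maps an edge to its endpoints' difference, ∂[p,q] = q − p. For instance
  ∂[0,2] = [2] − [0].
The 5×10 boundary matrix has rank 4 and Smith normal form diag(1,1,1,1).

The boundary map ∂_2: C_2 → C_1 maps a triangle to the signed sum of its edges. For instance
  ∂[1,2,3] = [2,3] − [1,3] + [1,2],
  ∂[0,1,2] = [1,2] − [0,2] + [0,1].
As a 10×5 matrix over Z this has rank 5, with invariant factors (1,1,1,1,1).

Reading off H_k = ker ∂_k / im ∂_{k+1}:

  H_0: rank C_0 − rank ∂_1 = 5 − 4 = 1, and the invariant factors of ∂_1 are all 1, so H_0 ≅ Z.
  H_1: rank ker ∂_1 − rank ∂_2 = (10 − 4) − 5 = 1, and the invariant factors of ∂_2 are all 1, so H_1 ≅ Z.
  H_2: rank ker ∂_2 − rank ∂_3 = (5 − 5) − 0 = 0, and there is no ∂_3, so H_2 ≅ 0.

H_0 = Z,  H_1 = Z,  H_2 = 0.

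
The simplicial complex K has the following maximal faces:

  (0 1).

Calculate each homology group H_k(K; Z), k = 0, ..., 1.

H_0 ≅ Z,  H_1 = 0.

Fix the vertex order 0 < 1 and write every simplex with vertices in increasing order. Then dim K = 1 and the simplices of K are:

  0-simplices (2): [0], [1]
  1-simplices (1): [0,1]

giving chain groups C_0 ≅ Z^2, C_1 ≅ Z^1.

∂_1: C_1 → C_0 sends each edge [p,q] (with p < q) to q − p.
The 2×1 boundary matrix has rank 1 and Smith normal form diag(1).

Reading off H_k = ker ∂_k / im ∂_{k+1}:

  H_0: rank C_0 − rank ∂_1 = 2 − 1 = 1, and the invariant factors of ∂_1 are all 1, so H_0 = Z.
  H_1: rank ker ∂_1 − rank ∂_2 = (1 − 1) − 0 = 0, and there is no ∂_2, so H_1 = 0.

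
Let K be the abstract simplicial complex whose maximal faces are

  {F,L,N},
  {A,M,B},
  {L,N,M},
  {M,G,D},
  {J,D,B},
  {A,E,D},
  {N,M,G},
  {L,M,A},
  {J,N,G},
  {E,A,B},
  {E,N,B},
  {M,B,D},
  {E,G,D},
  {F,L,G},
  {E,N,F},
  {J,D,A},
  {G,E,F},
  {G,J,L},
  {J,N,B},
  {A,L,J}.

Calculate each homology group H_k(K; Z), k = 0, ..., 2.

H_0 ≅ Z,  H_1 ≅ Z ⊕ Z/2Z,  H_2 = 0.

We work with the vertex ordering A < B < D < E < F < G < J < L < M < N. The simplices of K, each written with vertices in increasing order, are:

  0-simplices (10): A, B, D, E, F, G, J, L, M, N
  1-simplices (30): AB, AD, AE, AJ, AL, AM, BD, BE, BJ, BM, BN, DE, DG, DJ, DM, EF, EG, EN, FG, FL, FN, GJ, GL, GM, GN, JL, JN, LM, LN, MN
  2-simplices (20): ABE, ABM, ADE, ADJ, AJL, ALM, BDJ, BDM, BEN, BJN, DEG, DGM, EFG, EFN, FGL, FLN, GJL, GJN, GMN, LMN

giving chain groups C_0 ≅ Z^10, C_1 ≅ Z^30, C_2 ≅ Z^20.

Boundary ∂_1: C_1 → C_0 sends each edge [p,q] (with p < q) to q − p. For instance
  ∂JN = N − J.
The 10×30 boundary matrix has rank 9 and Smith normal form diag(1,1,1,1,1,1,1,1,1).

∂_2: C_2 → C_1 sends each 2-simplex [p,q,r] to [q,r] − [p,r] + [p,q]. For instance
  ∂DGM = GM − DM + DG,
  ∂ABM = BM − AM + AB.
The 30×20 boundary matrix has rank 20 and Smith normal form diag(1,1,1,1,1,1,1,1,1,1,1,1,1,1,1,1,1,1,1,2).

From H_k ≅ ker(∂_k) / im(∂_{k+1}) we obtain:

  H_0: rank C_0 − rank ∂_1 = 10 − 9 = 1, and the invariant factors of ∂_1 are all 1, so H_0 = Z.
  H_1: rank ker ∂_1 − rank ∂_2 = (30 − 9) − 20 = 1, and ∂_2 has invariant factor 2 > 1, so H_1 = Z ⊕ Z/2Z.
  H_2: rank ker ∂_2 − rank ∂_3 = (20 − 20) − 0 = 0, and there is no ∂_3, so H_2 = 0.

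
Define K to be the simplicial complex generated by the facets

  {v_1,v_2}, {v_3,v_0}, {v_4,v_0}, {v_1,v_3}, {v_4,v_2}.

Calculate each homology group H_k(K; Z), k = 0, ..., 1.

H_0 ≅ Z,  H_1 ≅ Z.

Fix the vertex order v_0 < v_1 < v_2 < v_3 < v_4 and write every simplex with vertices in increasing order. Then dim K = 1 and the simplices of K are:

  0-simplices (5): [v_0], [v_1], [v_2], [v_3], [v_4]
  1-simplices (5): [v_0,v_3], [v_0,v_4], [v_1,v_2], [v_1,v_3], [v_2,v_4]

giving chain groups C_0 ≅ Z^5, C_1 ≅ Z^5.

The boundary map ∂_1: C_1 → C_0 maps an edge to its endpoints' difference, ∂[p,q] = q − p. For instance
  ∂[v_1,v_2] = [v_2] − [v_1].
The resulting 5×5 matrix has rank 4, and its Smith normal form has invariant factors (1,1,1,1).

From H_k ≅ ker(∂_k) / im(∂_{k+1}) we obtain:

  H_0: rank C_0 − rank ∂_1 = 5 − 4 = 1, and the invariant factors of ∂_1 are all 1, so H_0 ≅ Z.
  H_1: rank ker ∂_1 − rank ∂_2 = (5 − 4) − 0 = 1, and there is no ∂_2, so H_1 ≅ Z.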